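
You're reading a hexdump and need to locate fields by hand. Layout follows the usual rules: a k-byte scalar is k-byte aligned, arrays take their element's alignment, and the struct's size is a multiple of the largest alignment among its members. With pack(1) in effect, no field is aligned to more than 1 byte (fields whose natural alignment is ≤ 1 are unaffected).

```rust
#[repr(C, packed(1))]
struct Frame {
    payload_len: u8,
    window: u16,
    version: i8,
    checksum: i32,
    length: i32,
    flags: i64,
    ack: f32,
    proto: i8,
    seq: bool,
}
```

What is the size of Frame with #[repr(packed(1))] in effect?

payload_len at 0 (size 1, align 1) → ends 1
window at 1 (size 2, align 1) → ends 3
version at 3 (size 1, align 1) → ends 4
checksum at 4 (size 4, align 1) → ends 8
length at 8 (size 4, align 1) → ends 12
flags at 12 (size 8, align 1) → ends 20
ack at 20 (size 4, align 1) → ends 24
proto at 24 (size 1, align 1) → ends 25
seq at 25 (size 1, align 1) → ends 26
total 26 bytes, alignment 1

26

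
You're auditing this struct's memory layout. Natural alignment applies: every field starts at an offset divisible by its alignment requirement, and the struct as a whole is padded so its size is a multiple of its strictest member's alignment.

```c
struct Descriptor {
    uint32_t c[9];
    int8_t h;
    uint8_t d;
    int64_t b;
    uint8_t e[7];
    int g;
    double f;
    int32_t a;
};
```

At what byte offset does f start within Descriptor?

64

0..36  c  (36B, 4-aligned)
36..37  h  (1B, 1-aligned)
37..38  d  (1B, 1-aligned)
38..40  -- padding (2B)
40..48  b  (8B, 8-aligned)
48..55  e  (7B, 1-aligned)
55..56  -- padding (1B)
56..60  g  (4B, 4-aligned)
60..64  -- padding (4B)
64..72  f  (8B, 8-aligned)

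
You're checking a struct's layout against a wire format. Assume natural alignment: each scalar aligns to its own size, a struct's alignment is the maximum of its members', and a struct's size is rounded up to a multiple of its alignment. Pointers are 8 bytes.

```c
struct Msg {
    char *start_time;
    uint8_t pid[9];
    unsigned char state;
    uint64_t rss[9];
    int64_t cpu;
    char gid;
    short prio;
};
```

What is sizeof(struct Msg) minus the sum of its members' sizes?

start_time at 0 (size 8, align 8) → ends 8
pid at 8 (size 9, align 1) → ends 17
state at 17 (size 1, align 1) → ends 18
pad 6 to align 8 for rss
rss at 24 (size 72, align 8) → ends 96
cpu at 96 (size 8, align 8) → ends 104
gid at 104 (size 1, align 1) → ends 105
pad 1 to align 2 for prio
prio at 106 (size 2, align 2) → ends 108
tail pad 4 to reach multiple of 8
total 112 bytes, alignment 8
data bytes 101, size 112 → padding 11

11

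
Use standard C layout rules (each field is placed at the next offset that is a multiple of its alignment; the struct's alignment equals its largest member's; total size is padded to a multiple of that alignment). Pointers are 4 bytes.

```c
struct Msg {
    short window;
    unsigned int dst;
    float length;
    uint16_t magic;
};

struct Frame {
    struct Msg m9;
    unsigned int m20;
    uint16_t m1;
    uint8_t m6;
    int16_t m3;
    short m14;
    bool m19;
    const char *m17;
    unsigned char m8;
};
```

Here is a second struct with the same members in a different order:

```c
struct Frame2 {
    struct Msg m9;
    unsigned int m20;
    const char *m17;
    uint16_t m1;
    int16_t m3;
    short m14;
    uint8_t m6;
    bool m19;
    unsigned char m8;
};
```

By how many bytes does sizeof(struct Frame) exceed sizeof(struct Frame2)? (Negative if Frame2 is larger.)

Msg: window at 0 (size 2, align 2) → ends 2; pad 2 to align 4 for dst; dst at 4 (size 4, align 4) → ends 8; length at 8 (size 4, align 4) → ends 12; magic at 12 (size 2, align 2) → ends 14; tail pad 2 to reach multiple of 4; total 16 bytes, alignment 4
m9 at 0 (size 16, align 4) → ends 16
m20 at 16 (size 4, align 4) → ends 20
m1 at 20 (size 2, align 2) → ends 22
m6 at 22 (size 1, align 1) → ends 23
pad 1 to align 2 for m3
m3 at 24 (size 2, align 2) → ends 26
m14 at 26 (size 2, align 2) → ends 28
m19 at 28 (size 1, align 1) → ends 29
pad 3 to align 4 for m17
m17 at 32 (size 4, align 4) → ends 36
m8 at 36 (size 1, align 1) → ends 37
tail pad 3 to reach multiple of 4
total 40 bytes, alignment 4
— Frame2 —
m9 at 0 (size 16, align 4) → ends 16
m20 at 16 (size 4, align 4) → ends 20
m17 at 20 (size 4, align 4) → ends 24
m1 at 24 (size 2, align 2) → ends 26
m3 at 26 (size 2, align 2) → ends 28
m14 at 28 (size 2, align 2) → ends 30
m6 at 30 (size 1, align 1) → ends 31
m19 at 31 (size 1, align 1) → ends 32
m8 at 32 (size 1, align 1) → ends 33
tail pad 3 to reach multiple of 4
total 36 bytes, alignment 4
40 − 36 = 4

4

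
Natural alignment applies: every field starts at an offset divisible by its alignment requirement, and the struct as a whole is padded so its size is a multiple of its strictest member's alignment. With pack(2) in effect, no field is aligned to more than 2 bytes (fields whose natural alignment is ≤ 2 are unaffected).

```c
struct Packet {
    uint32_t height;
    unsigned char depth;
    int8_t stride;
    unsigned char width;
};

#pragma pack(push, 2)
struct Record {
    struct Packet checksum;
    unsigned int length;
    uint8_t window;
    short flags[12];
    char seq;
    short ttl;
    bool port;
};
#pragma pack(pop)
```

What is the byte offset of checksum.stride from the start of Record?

5

Packet: 0..4  height  (4B, 4-aligned); 4..5  depth  (1B, 1-aligned); 5..6  stride  (1B, 1-aligned); 6..7  width  (1B, 1-aligned); 7..8  -- tail padding (1B); sizeof = 8, alignof = 4
0..8  checksum  (8B, 2-aligned)
within Packet: stride at 5
0 + 5 = 5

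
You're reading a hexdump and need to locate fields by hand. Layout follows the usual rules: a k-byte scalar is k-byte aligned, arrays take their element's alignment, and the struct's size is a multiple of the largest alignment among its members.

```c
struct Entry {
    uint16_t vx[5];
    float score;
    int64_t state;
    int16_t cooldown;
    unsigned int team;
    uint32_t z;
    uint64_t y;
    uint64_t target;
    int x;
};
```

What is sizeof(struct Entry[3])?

192

vx at 0 (size 10, align 2) → ends 10
pad 2 to align 4 for score
score at 12 (size 4, align 4) → ends 16
state at 16 (size 8, align 8) → ends 24
cooldown at 24 (size 2, align 2) → ends 26
pad 2 to align 4 for team
team at 28 (size 4, align 4) → ends 32
z at 32 (size 4, align 4) → ends 36
pad 4 to align 8 for y
y at 40 (size 8, align 8) → ends 48
target at 48 (size 8, align 8) → ends 56
x at 56 (size 4, align 4) → ends 60
tail pad 4 to reach multiple of 8
total 64 bytes, alignment 8
array of 3: 3 × 64 = 192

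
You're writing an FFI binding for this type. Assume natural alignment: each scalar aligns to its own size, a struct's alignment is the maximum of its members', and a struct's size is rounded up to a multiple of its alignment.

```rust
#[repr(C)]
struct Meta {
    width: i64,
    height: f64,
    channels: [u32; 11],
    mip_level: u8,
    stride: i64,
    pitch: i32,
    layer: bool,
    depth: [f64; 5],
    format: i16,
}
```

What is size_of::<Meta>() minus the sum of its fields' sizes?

width at 0 (size 8, align 8) → ends 8
height at 8 (size 8, align 8) → ends 16
channels at 16 (size 44, align 4) → ends 60
mip_level at 60 (size 1, align 1) → ends 61
pad 3 to align 8 for stride
stride at 64 (size 8, align 8) → ends 72
pitch at 72 (size 4, align 4) → ends 76
layer at 76 (size 1, align 1) → ends 77
pad 3 to align 8 for depth
depth at 80 (size 40, align 8) → ends 120
format at 120 (size 2, align 2) → ends 122
tail pad 6 to reach multiple of 8
total 128 bytes, alignment 8
data bytes 116, size 128 → padding 12

12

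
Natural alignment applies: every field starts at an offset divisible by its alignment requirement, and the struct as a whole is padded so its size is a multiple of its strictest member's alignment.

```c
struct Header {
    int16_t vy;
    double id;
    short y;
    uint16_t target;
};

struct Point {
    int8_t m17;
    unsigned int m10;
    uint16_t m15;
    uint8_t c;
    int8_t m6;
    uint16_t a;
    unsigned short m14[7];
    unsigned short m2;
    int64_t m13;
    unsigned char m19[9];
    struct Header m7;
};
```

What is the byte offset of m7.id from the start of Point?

Header: vy at 0 (size 2, align 2) → ends 2; pad 6 to align 8 for id; id at 8 (size 8, align 8) → ends 16; y at 16 (size 2, align 2) → ends 18; target at 18 (size 2, align 2) → ends 20; tail pad 4 to reach multiple of 8; total 24 bytes, alignment 8
m17 at 0 (size 1, align 1) → ends 1
pad 3 to align 4 for m10
m10 at 4 (size 4, align 4) → ends 8
m15 at 8 (size 2, align 2) → ends 10
c at 10 (size 1, align 1) → ends 11
m6 at 11 (size 1, align 1) → ends 12
a at 12 (size 2, align 2) → ends 14
m14 at 14 (size 14, align 2) → ends 28
m2 at 28 (size 2, align 2) → ends 30
pad 2 to align 8 for m13
m13 at 32 (size 8, align 8) → ends 40
m19 at 40 (size 9, align 1) → ends 49
pad 7 to align 8 for m7
m7 at 56 (size 24, align 8) → ends 80
within Header: id at 8
56 + 8 = 64

64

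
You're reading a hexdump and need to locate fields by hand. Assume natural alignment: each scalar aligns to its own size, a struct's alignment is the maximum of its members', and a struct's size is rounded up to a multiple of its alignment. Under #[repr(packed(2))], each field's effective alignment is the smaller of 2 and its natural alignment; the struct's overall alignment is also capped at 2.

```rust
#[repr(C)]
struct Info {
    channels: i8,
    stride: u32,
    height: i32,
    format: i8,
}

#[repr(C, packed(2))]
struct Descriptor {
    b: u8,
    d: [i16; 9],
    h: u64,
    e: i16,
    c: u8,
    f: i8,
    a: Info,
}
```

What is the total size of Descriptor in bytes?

Info: @0: channels [1B, align 1] → 1; +3 pad (align 4); @4: stride [4B, align 4] → 8; @8: height [4B, align 4] → 12; @12: format [1B, align 1] → 13; +3 tail pad (align 4); size 16, align 4
@0: b [1B, align 1] → 1
+1 pad (align 2)
@2: d [18B, align 2] → 20
@20: h [8B, align 2] → 28
@28: e [2B, align 2] → 30
@30: c [1B, align 1] → 31
@31: f [1B, align 1] → 32
@32: a [16B, align 2] → 48
size 48, align 2

48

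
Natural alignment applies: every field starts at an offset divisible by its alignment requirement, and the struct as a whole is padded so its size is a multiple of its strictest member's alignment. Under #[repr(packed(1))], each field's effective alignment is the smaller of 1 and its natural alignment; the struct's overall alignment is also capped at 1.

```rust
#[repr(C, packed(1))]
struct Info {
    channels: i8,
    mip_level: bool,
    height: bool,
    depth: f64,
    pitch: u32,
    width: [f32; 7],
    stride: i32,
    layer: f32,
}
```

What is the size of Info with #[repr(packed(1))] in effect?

51

0..1  channels  (1B, 1-aligned)
1..2  mip_level  (1B, 1-aligned)
2..3  height  (1B, 1-aligned)
3..11  depth  (8B, 1-aligned)
11..15  pitch  (4B, 1-aligned)
15..43  width  (28B, 1-aligned)
43..47  stride  (4B, 1-aligned)
47..51  layer  (4B, 1-aligned)
sizeof = 51, alignof = 1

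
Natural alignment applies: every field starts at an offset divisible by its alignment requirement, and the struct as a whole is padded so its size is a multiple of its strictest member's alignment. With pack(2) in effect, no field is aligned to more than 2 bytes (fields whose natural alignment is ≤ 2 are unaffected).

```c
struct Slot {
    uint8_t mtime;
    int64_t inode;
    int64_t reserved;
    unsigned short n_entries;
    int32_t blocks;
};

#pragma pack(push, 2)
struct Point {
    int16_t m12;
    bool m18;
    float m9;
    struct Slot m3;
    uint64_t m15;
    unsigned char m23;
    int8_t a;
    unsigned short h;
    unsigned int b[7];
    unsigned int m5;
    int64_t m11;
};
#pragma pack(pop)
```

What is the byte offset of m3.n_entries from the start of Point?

32

Slot: @0: mtime [1B, align 1] → 1; +7 pad (align 8); @8: inode [8B, align 8] → 16; @16: reserved [8B, align 8] → 24; @24: n_entries [2B, align 2] → 26; +2 pad (align 4); @28: blocks [4B, align 4] → 32; size 32, align 8
@0: m12 [2B, align 2] → 2
@2: m18 [1B, align 1] → 3
+1 pad (align 2)
@4: m9 [4B, align 2] → 8
@8: m3 [32B, align 2] → 40
within Slot: n_entries at 24
8 + 24 = 32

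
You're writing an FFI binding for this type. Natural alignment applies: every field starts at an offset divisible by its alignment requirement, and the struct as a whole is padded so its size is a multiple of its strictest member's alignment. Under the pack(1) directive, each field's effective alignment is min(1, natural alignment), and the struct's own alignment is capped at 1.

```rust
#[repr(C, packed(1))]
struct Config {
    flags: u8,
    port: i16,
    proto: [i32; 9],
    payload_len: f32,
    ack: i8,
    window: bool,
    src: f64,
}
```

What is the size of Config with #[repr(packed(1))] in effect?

53

flags at 0 (size 1, align 1) → ends 1
port at 1 (size 2, align 1) → ends 3
proto at 3 (size 36, align 1) → ends 39
payload_len at 39 (size 4, align 1) → ends 43
ack at 43 (size 1, align 1) → ends 44
window at 44 (size 1, align 1) → ends 45
src at 45 (size 8, align 1) → ends 53
total 53 bytes, alignment 1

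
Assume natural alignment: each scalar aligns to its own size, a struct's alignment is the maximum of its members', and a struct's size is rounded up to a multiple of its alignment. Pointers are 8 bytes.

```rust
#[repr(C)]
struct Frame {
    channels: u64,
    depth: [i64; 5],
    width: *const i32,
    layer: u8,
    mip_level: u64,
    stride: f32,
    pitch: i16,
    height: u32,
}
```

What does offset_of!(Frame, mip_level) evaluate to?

64

0..8  channels  (8B, 8-aligned)
8..48  depth  (40B, 8-aligned)
48..56  width  (8B, 8-aligned)
56..57  layer  (1B, 1-aligned)
57..64  -- padding (7B)
64..72  mip_level  (8B, 8-aligned)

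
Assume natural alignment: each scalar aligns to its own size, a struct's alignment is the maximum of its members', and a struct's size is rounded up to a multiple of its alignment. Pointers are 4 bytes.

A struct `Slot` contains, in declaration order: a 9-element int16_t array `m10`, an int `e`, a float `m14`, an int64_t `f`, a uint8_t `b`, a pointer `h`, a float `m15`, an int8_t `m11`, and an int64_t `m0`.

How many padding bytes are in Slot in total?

12

0..18  m10  (18B, 2-aligned)
18..20  -- padding (2B)
20..24  e  (4B, 4-aligned)
24..28  m14  (4B, 4-aligned)
28..32  -- padding (4B)
32..40  f  (8B, 8-aligned)
40..41  b  (1B, 1-aligned)
41..44  -- padding (3B)
44..48  h  (4B, 4-aligned)
48..52  m15  (4B, 4-aligned)
52..53  m11  (1B, 1-aligned)
53..56  -- padding (3B)
56..64  m0  (8B, 8-aligned)
sizeof = 64, alignof = 8
data bytes 52, size 64 → padding 12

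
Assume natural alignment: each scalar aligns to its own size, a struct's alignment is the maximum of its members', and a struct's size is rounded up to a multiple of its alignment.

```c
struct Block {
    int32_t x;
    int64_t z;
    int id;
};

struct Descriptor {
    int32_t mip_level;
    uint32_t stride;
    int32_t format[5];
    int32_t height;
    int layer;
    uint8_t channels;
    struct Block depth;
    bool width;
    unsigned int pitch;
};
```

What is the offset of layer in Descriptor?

Block: 0..4  x  (4B, 4-aligned); 4..8  -- padding (4B); 8..16  z  (8B, 8-aligned); 16..20  id  (4B, 4-aligned); 20..24  -- tail padding (4B); sizeof = 24, alignof = 8
0..4  mip_level  (4B, 4-aligned)
4..8  stride  (4B, 4-aligned)
8..28  format  (20B, 4-aligned)
28..32  height  (4B, 4-aligned)
32..36  layer  (4B, 4-aligned)

32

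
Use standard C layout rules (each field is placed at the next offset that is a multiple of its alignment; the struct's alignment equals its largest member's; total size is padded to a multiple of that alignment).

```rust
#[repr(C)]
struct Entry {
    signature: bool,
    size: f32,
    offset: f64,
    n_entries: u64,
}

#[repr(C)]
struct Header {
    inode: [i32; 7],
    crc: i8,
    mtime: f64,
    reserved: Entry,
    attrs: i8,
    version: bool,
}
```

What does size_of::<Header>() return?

72

Entry: 0..1  signature  (1B, 1-aligned); 1..4  -- padding (3B); 4..8  size  (4B, 4-aligned); 8..16  offset  (8B, 8-aligned); 16..24  n_entries  (8B, 8-aligned); sizeof = 24, alignof = 8
0..28  inode  (28B, 4-aligned)
28..29  crc  (1B, 1-aligned)
29..32  -- padding (3B)
32..40  mtime  (8B, 8-aligned)
40..64  reserved  (24B, 8-aligned)
64..65  attrs  (1B, 1-aligned)
65..66  version  (1B, 1-aligned)
66..72  -- tail padding (6B)
sizeof = 72, alignof = 8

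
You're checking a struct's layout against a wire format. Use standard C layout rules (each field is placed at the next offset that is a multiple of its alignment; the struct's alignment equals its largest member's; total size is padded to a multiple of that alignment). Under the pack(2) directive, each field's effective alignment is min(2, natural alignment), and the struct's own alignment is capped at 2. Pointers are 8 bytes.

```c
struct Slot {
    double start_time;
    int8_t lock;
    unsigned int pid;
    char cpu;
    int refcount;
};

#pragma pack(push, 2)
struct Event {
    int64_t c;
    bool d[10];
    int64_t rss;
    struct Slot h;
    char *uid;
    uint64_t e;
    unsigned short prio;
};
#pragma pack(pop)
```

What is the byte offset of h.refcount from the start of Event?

46

Slot: @0: start_time [8B, align 8] → 8; @8: lock [1B, align 1] → 9; +3 pad (align 4); @12: pid [4B, align 4] → 16; @16: cpu [1B, align 1] → 17; +3 pad (align 4); @20: refcount [4B, align 4] → 24; size 24, align 8
@0: c [8B, align 2] → 8
@8: d [10B, align 1] → 18
@18: rss [8B, align 2] → 26
@26: h [24B, align 2] → 50
within Slot: refcount at 20
26 + 20 = 46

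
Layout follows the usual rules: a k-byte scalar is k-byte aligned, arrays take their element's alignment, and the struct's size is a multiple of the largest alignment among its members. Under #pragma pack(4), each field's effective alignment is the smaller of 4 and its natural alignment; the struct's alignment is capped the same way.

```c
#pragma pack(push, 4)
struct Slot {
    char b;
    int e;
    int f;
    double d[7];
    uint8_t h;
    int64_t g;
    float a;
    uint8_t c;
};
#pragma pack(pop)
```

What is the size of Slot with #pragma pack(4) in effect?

@0: b [1B, align 1] → 1
+3 pad (align 4)
@4: e [4B, align 4] → 8
@8: f [4B, align 4] → 12
@12: d [56B, align 4] → 68
@68: h [1B, align 1] → 69
+3 pad (align 4)
@72: g [8B, align 4] → 80
@80: a [4B, align 4] → 84
@84: c [1B, align 1] → 85
+3 tail pad (align 4)
size 88, align 4

88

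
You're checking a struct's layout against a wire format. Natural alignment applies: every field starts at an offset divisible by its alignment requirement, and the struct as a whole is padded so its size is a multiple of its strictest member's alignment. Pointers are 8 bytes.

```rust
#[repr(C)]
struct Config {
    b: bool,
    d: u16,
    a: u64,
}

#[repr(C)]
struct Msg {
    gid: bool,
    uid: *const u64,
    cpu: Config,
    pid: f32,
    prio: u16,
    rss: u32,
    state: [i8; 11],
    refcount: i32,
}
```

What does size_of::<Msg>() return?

Config: 0..1  b  (1B, 1-aligned); 1..2  -- padding (1B); 2..4  d  (2B, 2-aligned); 4..8  -- padding (4B); 8..16  a  (8B, 8-aligned); sizeof = 16, alignof = 8
0..1  gid  (1B, 1-aligned)
1..8  -- padding (7B)
8..16  uid  (8B, 8-aligned)
16..32  cpu  (16B, 8-aligned)
32..36  pid  (4B, 4-aligned)
36..38  prio  (2B, 2-aligned)
38..40  -- padding (2B)
40..44  rss  (4B, 4-aligned)
44..55  state  (11B, 1-aligned)
55..56  -- padding (1B)
56..60  refcount  (4B, 4-aligned)
60..64  -- tail padding (4B)
sizeof = 64, alignof = 8

64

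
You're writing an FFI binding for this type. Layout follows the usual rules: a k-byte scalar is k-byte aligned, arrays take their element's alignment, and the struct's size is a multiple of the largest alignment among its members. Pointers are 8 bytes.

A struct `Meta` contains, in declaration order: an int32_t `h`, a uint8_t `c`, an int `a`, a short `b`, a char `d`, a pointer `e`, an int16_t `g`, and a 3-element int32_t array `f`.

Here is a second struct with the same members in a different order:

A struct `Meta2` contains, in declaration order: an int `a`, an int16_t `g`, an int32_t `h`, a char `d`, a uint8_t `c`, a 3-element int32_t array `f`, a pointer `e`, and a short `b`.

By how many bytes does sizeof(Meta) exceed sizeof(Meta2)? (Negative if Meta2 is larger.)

-8

0..4  h  (4B, 4-aligned)
4..5  c  (1B, 1-aligned)
5..8  -- padding (3B)
8..12  a  (4B, 4-aligned)
12..14  b  (2B, 2-aligned)
14..15  d  (1B, 1-aligned)
15..16  -- padding (1B)
16..24  e  (8B, 8-aligned)
24..26  g  (2B, 2-aligned)
26..28  -- padding (2B)
28..40  f  (12B, 4-aligned)
sizeof = 40, alignof = 8
— Meta2 —
0..4  a  (4B, 4-aligned)
4..6  g  (2B, 2-aligned)
6..8  -- padding (2B)
8..12  h  (4B, 4-aligned)
12..13  d  (1B, 1-aligned)
13..14  c  (1B, 1-aligned)
14..16  -- padding (2B)
16..28  f  (12B, 4-aligned)
28..32  -- padding (4B)
32..40  e  (8B, 8-aligned)
40..42  b  (2B, 2-aligned)
42..48  -- tail padding (6B)
sizeof = 48, alignof = 8
40 − 48 = -8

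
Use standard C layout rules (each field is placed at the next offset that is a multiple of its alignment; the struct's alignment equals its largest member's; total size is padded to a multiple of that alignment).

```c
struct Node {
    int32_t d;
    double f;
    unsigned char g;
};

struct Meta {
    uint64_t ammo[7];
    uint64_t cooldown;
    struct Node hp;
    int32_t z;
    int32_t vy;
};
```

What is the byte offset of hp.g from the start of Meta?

Node: @0: d [4B, align 4] → 4; +4 pad (align 8); @8: f [8B, align 8] → 16; @16: g [1B, align 1] → 17; +7 tail pad (align 8); size 24, align 8
@0: ammo [56B, align 8] → 56
@56: cooldown [8B, align 8] → 64
@64: hp [24B, align 8] → 88
within Node: g at 16
64 + 16 = 80

80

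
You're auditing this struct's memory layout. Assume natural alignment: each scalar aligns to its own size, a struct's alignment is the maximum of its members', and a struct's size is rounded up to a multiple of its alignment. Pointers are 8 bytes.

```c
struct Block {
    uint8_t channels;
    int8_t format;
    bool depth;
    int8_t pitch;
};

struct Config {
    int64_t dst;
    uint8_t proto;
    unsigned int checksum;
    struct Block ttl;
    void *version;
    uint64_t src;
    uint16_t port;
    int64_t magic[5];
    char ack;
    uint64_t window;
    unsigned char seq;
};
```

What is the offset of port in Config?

40

Block: channels at 0 (size 1, align 1) → ends 1; format at 1 (size 1, align 1) → ends 2; depth at 2 (size 1, align 1) → ends 3; pitch at 3 (size 1, align 1) → ends 4; total 4 bytes, alignment 1
dst at 0 (size 8, align 8) → ends 8
proto at 8 (size 1, align 1) → ends 9
pad 3 to align 4 for checksum
checksum at 12 (size 4, align 4) → ends 16
ttl at 16 (size 4, align 1) → ends 20
pad 4 to align 8 for version
version at 24 (size 8, align 8) → ends 32
src at 32 (size 8, align 8) → ends 40
port at 40 (size 2, align 2) → ends 42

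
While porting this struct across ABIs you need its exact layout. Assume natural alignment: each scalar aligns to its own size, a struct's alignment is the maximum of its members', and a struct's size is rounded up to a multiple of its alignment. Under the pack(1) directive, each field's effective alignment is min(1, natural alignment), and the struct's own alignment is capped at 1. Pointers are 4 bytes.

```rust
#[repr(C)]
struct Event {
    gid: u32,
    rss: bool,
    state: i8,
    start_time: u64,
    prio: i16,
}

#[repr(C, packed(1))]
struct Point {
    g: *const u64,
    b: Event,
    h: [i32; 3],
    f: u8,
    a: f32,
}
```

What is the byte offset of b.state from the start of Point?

Event: 0..4  gid  (4B, 4-aligned); 4..5  rss  (1B, 1-aligned); 5..6  state  (1B, 1-aligned); 6..8  -- padding (2B); 8..16  start_time  (8B, 8-aligned); 16..18  prio  (2B, 2-aligned); 18..24  -- tail padding (6B); sizeof = 24, alignof = 8
0..4  g  (4B, 1-aligned)
4..28  b  (24B, 1-aligned)
within Event: state at 5
4 + 5 = 9

9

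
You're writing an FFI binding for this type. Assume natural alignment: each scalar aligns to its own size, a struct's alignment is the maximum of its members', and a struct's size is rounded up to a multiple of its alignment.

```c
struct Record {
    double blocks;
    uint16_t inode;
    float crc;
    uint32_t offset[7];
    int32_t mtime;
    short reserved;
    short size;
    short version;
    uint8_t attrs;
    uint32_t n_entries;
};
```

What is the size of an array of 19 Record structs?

0..8  blocks  (8B, 8-aligned)
8..10  inode  (2B, 2-aligned)
10..12  -- padding (2B)
12..16  crc  (4B, 4-aligned)
16..44  offset  (28B, 4-aligned)
44..48  mtime  (4B, 4-aligned)
48..50  reserved  (2B, 2-aligned)
50..52  size  (2B, 2-aligned)
52..54  version  (2B, 2-aligned)
54..55  attrs  (1B, 1-aligned)
55..56  -- padding (1B)
56..60  n_entries  (4B, 4-aligned)
60..64  -- tail padding (4B)
sizeof = 64, alignof = 8
array of 19: 19 × 64 = 1216

1216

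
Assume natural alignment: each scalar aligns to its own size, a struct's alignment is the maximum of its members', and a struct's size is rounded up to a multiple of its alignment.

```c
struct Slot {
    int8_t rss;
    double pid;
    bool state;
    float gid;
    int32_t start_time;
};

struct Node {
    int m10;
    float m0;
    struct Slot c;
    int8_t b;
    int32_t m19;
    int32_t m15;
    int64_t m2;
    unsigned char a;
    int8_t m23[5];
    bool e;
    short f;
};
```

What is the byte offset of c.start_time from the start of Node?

Slot: @0: rss [1B, align 1] → 1; +7 pad (align 8); @8: pid [8B, align 8] → 16; @16: state [1B, align 1] → 17; +3 pad (align 4); @20: gid [4B, align 4] → 24; @24: start_time [4B, align 4] → 28; +4 tail pad (align 8); size 32, align 8
@0: m10 [4B, align 4] → 4
@4: m0 [4B, align 4] → 8
@8: c [32B, align 8] → 40
within Slot: start_time at 24
8 + 24 = 32

32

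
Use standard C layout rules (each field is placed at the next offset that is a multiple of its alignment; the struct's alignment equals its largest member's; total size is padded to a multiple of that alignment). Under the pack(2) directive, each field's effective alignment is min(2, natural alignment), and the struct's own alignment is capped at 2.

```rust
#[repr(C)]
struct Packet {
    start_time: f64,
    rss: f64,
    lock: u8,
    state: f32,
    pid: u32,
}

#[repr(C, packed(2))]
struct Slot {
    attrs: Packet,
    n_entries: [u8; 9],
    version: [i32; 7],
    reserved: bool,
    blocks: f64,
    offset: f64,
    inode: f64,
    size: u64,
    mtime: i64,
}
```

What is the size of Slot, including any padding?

Packet: 0..8  start_time  (8B, 8-aligned); 8..16  rss  (8B, 8-aligned); 16..17  lock  (1B, 1-aligned); 17..20  -- padding (3B); 20..24  state  (4B, 4-aligned); 24..28  pid  (4B, 4-aligned); 28..32  -- tail padding (4B); sizeof = 32, alignof = 8
0..32  attrs  (32B, 2-aligned)
32..41  n_entries  (9B, 1-aligned)
41..42  -- padding (1B)
42..70  version  (28B, 2-aligned)
70..71  reserved  (1B, 1-aligned)
71..72  -- padding (1B)
72..80  blocks  (8B, 2-aligned)
80..88  offset  (8B, 2-aligned)
88..96  inode  (8B, 2-aligned)
96..104  size  (8B, 2-aligned)
104..112  mtime  (8B, 2-aligned)
sizeof = 112, alignof = 2

112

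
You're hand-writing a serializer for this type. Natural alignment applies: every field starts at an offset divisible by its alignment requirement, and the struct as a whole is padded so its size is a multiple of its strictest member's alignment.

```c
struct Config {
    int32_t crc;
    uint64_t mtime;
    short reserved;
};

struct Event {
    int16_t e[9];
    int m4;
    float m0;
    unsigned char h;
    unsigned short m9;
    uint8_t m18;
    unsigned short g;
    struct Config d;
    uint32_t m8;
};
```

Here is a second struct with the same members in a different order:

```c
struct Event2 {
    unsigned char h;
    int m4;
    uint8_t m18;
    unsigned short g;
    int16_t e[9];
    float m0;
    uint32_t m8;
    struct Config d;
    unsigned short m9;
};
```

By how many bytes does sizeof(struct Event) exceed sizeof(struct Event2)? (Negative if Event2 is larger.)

0

Config: @0: crc [4B, align 4] → 4; +4 pad (align 8); @8: mtime [8B, align 8] → 16; @16: reserved [2B, align 2] → 18; +6 tail pad (align 8); size 24, align 8
@0: e [18B, align 2] → 18
+2 pad (align 4)
@20: m4 [4B, align 4] → 24
@24: m0 [4B, align 4] → 28
@28: h [1B, align 1] → 29
+1 pad (align 2)
@30: m9 [2B, align 2] → 32
@32: m18 [1B, align 1] → 33
+1 pad (align 2)
@34: g [2B, align 2] → 36
+4 pad (align 8)
@40: d [24B, align 8] → 64
@64: m8 [4B, align 4] → 68
+4 tail pad (align 8)
size 72, align 8
— Event2 —
@0: h [1B, align 1] → 1
+3 pad (align 4)
@4: m4 [4B, align 4] → 8
@8: m18 [1B, align 1] → 9
+1 pad (align 2)
@10: g [2B, align 2] → 12
@12: e [18B, align 2] → 30
+2 pad (align 4)
@32: m0 [4B, align 4] → 36
@36: m8 [4B, align 4] → 40
@40: d [24B, align 8] → 64
@64: m9 [2B, align 2] → 66
+6 tail pad (align 8)
size 72, align 8
72 − 72 = 0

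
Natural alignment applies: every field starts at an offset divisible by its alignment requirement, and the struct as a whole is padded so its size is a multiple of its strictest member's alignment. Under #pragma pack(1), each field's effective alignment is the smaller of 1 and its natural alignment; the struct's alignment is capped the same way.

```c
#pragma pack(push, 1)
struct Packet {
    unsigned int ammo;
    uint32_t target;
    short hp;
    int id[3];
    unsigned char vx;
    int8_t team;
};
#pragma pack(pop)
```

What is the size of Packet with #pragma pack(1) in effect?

0..4  ammo  (4B, 1-aligned)
4..8  target  (4B, 1-aligned)
8..10  hp  (2B, 1-aligned)
10..22  id  (12B, 1-aligned)
22..23  vx  (1B, 1-aligned)
23..24  team  (1B, 1-aligned)
sizeof = 24, alignof = 1

24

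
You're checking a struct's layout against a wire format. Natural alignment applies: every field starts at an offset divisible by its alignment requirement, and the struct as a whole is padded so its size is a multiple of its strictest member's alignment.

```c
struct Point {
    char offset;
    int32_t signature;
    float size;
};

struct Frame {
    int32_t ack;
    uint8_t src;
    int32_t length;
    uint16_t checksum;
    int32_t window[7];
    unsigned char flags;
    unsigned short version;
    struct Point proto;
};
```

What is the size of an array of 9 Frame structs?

Point: 0..1  offset  (1B, 1-aligned); 1..4  -- padding (3B); 4..8  signature  (4B, 4-aligned); 8..12  size  (4B, 4-aligned); sizeof = 12, alignof = 4
0..4  ack  (4B, 4-aligned)
4..5  src  (1B, 1-aligned)
5..8  -- padding (3B)
8..12  length  (4B, 4-aligned)
12..14  checksum  (2B, 2-aligned)
14..16  -- padding (2B)
16..44  window  (28B, 4-aligned)
44..45  flags  (1B, 1-aligned)
45..46  -- padding (1B)
46..48  version  (2B, 2-aligned)
48..60  proto  (12B, 4-aligned)
sizeof = 60, alignof = 4
array of 9: 9 × 60 = 540

540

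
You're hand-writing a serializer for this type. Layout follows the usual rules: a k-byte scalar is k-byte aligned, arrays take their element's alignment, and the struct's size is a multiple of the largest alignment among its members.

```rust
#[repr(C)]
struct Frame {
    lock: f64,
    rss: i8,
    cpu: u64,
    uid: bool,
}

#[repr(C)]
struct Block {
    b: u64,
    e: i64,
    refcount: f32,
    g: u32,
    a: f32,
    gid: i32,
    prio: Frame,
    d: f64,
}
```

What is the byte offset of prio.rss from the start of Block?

40

Frame: 0..8  lock  (8B, 8-aligned); 8..9  rss  (1B, 1-aligned); 9..16  -- padding (7B); 16..24  cpu  (8B, 8-aligned); 24..25  uid  (1B, 1-aligned); 25..32  -- tail padding (7B); sizeof = 32, alignof = 8
0..8  b  (8B, 8-aligned)
8..16  e  (8B, 8-aligned)
16..20  refcount  (4B, 4-aligned)
20..24  g  (4B, 4-aligned)
24..28  a  (4B, 4-aligned)
28..32  gid  (4B, 4-aligned)
32..64  prio  (32B, 8-aligned)
within Frame: rss at 8
32 + 8 = 40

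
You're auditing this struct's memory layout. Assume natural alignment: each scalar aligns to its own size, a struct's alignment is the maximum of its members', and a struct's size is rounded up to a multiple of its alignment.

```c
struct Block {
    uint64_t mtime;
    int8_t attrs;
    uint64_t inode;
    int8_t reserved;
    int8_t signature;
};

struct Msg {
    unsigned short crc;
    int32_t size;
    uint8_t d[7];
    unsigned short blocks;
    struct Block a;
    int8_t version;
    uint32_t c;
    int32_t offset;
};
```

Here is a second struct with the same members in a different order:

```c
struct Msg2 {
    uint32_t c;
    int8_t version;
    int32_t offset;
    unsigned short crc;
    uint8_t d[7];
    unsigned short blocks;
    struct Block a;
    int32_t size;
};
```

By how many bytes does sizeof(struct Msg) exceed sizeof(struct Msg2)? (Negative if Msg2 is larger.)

Block: @0: mtime [8B, align 8] → 8; @8: attrs [1B, align 1] → 9; +7 pad (align 8); @16: inode [8B, align 8] → 24; @24: reserved [1B, align 1] → 25; @25: signature [1B, align 1] → 26; +6 tail pad (align 8); size 32, align 8
@0: crc [2B, align 2] → 2
+2 pad (align 4)
@4: size [4B, align 4] → 8
@8: d [7B, align 1] → 15
+1 pad (align 2)
@16: blocks [2B, align 2] → 18
+6 pad (align 8)
@24: a [32B, align 8] → 56
@56: version [1B, align 1] → 57
+3 pad (align 4)
@60: c [4B, align 4] → 64
@64: offset [4B, align 4] → 68
+4 tail pad (align 8)
size 72, align 8
— Msg2 —
@0: c [4B, align 4] → 4
@4: version [1B, align 1] → 5
+3 pad (align 4)
@8: offset [4B, align 4] → 12
@12: crc [2B, align 2] → 14
@14: d [7B, align 1] → 21
+1 pad (align 2)
@22: blocks [2B, align 2] → 24
@24: a [32B, align 8] → 56
@56: size [4B, align 4] → 60
+4 tail pad (align 8)
size 64, align 8
72 − 64 = 8

8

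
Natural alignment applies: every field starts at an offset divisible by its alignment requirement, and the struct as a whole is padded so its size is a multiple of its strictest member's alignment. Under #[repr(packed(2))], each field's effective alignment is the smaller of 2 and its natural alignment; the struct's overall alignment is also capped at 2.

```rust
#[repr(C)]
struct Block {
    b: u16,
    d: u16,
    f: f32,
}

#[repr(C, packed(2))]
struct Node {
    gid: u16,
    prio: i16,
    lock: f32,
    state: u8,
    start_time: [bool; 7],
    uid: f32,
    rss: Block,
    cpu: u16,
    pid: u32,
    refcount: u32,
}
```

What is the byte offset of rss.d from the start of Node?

22

Block: b at 0 (size 2, align 2) → ends 2; d at 2 (size 2, align 2) → ends 4; f at 4 (size 4, align 4) → ends 8; total 8 bytes, alignment 4
gid at 0 (size 2, align 2) → ends 2
prio at 2 (size 2, align 2) → ends 4
lock at 4 (size 4, align 2) → ends 8
state at 8 (size 1, align 1) → ends 9
start_time at 9 (size 7, align 1) → ends 16
uid at 16 (size 4, align 2) → ends 20
rss at 20 (size 8, align 2) → ends 28
within Block: d at 2
20 + 2 = 22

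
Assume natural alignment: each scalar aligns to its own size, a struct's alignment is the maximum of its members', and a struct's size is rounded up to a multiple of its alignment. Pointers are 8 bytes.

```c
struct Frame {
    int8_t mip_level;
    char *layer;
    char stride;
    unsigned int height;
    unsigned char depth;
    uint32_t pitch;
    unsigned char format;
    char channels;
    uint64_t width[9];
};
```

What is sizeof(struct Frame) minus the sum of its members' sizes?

19

@0: mip_level [1B, align 1] → 1
+7 pad (align 8)
@8: layer [8B, align 8] → 16
@16: stride [1B, align 1] → 17
+3 pad (align 4)
@20: height [4B, align 4] → 24
@24: depth [1B, align 1] → 25
+3 pad (align 4)
@28: pitch [4B, align 4] → 32
@32: format [1B, align 1] → 33
@33: channels [1B, align 1] → 34
+6 pad (align 8)
@40: width [72B, align 8] → 112
size 112, align 8
data bytes 93, size 112 → padding 19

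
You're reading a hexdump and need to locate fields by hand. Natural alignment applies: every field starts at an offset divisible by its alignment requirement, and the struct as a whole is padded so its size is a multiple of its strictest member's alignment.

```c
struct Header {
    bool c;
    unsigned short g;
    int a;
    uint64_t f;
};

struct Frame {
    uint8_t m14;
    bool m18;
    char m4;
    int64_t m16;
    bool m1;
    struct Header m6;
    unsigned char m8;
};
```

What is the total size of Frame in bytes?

Header: 0..1  c  (1B, 1-aligned); 1..2  -- padding (1B); 2..4  g  (2B, 2-aligned); 4..8  a  (4B, 4-aligned); 8..16  f  (8B, 8-aligned); sizeof = 16, alignof = 8
0..1  m14  (1B, 1-aligned)
1..2  m18  (1B, 1-aligned)
2..3  m4  (1B, 1-aligned)
3..8  -- padding (5B)
8..16  m16  (8B, 8-aligned)
16..17  m1  (1B, 1-aligned)
17..24  -- padding (7B)
24..40  m6  (16B, 8-aligned)
40..41  m8  (1B, 1-aligned)
41..48  -- tail padding (7B)
sizeof = 48, alignof = 8

48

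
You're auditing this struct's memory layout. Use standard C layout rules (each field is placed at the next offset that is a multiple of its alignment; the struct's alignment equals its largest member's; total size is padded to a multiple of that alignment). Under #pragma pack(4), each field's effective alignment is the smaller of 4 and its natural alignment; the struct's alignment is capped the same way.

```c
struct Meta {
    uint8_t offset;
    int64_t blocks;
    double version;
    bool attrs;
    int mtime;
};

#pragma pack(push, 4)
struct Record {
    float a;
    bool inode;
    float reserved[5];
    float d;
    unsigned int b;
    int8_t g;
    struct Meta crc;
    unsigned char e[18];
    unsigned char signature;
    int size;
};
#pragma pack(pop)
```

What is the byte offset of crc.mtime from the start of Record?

Meta: @0: offset [1B, align 1] → 1; +7 pad (align 8); @8: blocks [8B, align 8] → 16; @16: version [8B, align 8] → 24; @24: attrs [1B, align 1] → 25; +3 pad (align 4); @28: mtime [4B, align 4] → 32; size 32, align 8
@0: a [4B, align 4] → 4
@4: inode [1B, align 1] → 5
+3 pad (align 4)
@8: reserved [20B, align 4] → 28
@28: d [4B, align 4] → 32
@32: b [4B, align 4] → 36
@36: g [1B, align 1] → 37
+3 pad (align 4)
@40: crc [32B, align 4] → 72
within Meta: mtime at 28
40 + 28 = 68

68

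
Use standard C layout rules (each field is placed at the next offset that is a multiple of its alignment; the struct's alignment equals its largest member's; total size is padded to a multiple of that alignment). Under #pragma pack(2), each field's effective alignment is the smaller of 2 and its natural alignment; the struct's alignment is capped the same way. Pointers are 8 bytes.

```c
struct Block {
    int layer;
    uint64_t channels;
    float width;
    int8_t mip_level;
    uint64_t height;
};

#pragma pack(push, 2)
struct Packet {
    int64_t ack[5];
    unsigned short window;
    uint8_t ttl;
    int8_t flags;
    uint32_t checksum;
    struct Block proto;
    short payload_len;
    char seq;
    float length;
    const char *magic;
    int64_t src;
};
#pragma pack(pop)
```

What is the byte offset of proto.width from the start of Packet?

Block: 0..4  layer  (4B, 4-aligned); 4..8  -- padding (4B); 8..16  channels  (8B, 8-aligned); 16..20  width  (4B, 4-aligned); 20..21  mip_level  (1B, 1-aligned); 21..24  -- padding (3B); 24..32  height  (8B, 8-aligned); sizeof = 32, alignof = 8
0..40  ack  (40B, 2-aligned)
40..42  window  (2B, 2-aligned)
42..43  ttl  (1B, 1-aligned)
43..44  flags  (1B, 1-aligned)
44..48  checksum  (4B, 2-aligned)
48..80  proto  (32B, 2-aligned)
within Block: width at 16
48 + 16 = 64

64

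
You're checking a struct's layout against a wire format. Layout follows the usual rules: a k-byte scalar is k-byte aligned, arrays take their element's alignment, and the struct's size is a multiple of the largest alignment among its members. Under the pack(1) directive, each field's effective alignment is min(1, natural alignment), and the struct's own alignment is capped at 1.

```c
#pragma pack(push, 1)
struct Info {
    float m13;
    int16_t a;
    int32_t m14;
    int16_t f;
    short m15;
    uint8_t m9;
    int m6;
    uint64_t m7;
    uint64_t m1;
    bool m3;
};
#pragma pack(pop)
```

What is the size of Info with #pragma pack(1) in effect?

36

0..4  m13  (4B, 1-aligned)
4..6  a  (2B, 1-aligned)
6..10  m14  (4B, 1-aligned)
10..12  f  (2B, 1-aligned)
12..14  m15  (2B, 1-aligned)
14..15  m9  (1B, 1-aligned)
15..19  m6  (4B, 1-aligned)
19..27  m7  (8B, 1-aligned)
27..35  m1  (8B, 1-aligned)
35..36  m3  (1B, 1-aligned)
sizeof = 36, alignof = 1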